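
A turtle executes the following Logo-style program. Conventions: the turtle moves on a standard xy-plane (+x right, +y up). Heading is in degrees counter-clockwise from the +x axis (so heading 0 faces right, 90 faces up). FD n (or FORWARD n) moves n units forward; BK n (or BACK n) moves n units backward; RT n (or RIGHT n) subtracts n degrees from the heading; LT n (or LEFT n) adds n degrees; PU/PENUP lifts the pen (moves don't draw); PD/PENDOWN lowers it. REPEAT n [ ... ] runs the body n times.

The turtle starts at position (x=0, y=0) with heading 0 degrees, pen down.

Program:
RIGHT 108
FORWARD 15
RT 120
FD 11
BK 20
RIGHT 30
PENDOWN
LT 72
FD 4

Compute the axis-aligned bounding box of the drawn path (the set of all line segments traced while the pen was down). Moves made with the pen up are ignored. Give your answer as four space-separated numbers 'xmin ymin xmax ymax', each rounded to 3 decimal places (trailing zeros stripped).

Answer: -11.996 -20.954 1.387 0

Derivation:
Executing turtle program step by step:
Start: pos=(0,0), heading=0, pen down
RT 108: heading 0 -> 252
FD 15: (0,0) -> (-4.635,-14.266) [heading=252, draw]
RT 120: heading 252 -> 132
FD 11: (-4.635,-14.266) -> (-11.996,-6.091) [heading=132, draw]
BK 20: (-11.996,-6.091) -> (1.387,-20.954) [heading=132, draw]
RT 30: heading 132 -> 102
PD: pen down
LT 72: heading 102 -> 174
FD 4: (1.387,-20.954) -> (-2.591,-20.536) [heading=174, draw]
Final: pos=(-2.591,-20.536), heading=174, 4 segment(s) drawn

Segment endpoints: x in {-11.996, -4.635, -2.591, 0, 1.387}, y in {-20.954, -20.536, -14.266, -6.091, 0}
xmin=-11.996, ymin=-20.954, xmax=1.387, ymax=0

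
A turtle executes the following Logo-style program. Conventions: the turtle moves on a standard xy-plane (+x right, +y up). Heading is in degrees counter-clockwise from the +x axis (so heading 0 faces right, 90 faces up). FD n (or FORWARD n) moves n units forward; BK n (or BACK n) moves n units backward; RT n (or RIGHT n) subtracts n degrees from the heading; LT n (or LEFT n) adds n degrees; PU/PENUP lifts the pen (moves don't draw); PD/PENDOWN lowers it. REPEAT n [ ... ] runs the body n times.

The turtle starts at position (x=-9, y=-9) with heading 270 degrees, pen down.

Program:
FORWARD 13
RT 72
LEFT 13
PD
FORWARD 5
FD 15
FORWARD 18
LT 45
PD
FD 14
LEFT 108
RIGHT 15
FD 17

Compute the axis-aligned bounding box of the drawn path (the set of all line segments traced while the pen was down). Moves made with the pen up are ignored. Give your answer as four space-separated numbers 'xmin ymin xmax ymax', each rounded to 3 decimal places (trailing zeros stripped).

Answer: -44.959 -58.399 -9 -9

Derivation:
Executing turtle program step by step:
Start: pos=(-9,-9), heading=270, pen down
FD 13: (-9,-9) -> (-9,-22) [heading=270, draw]
RT 72: heading 270 -> 198
LT 13: heading 198 -> 211
PD: pen down
FD 5: (-9,-22) -> (-13.286,-24.575) [heading=211, draw]
FD 15: (-13.286,-24.575) -> (-26.143,-32.301) [heading=211, draw]
FD 18: (-26.143,-32.301) -> (-41.572,-41.571) [heading=211, draw]
LT 45: heading 211 -> 256
PD: pen down
FD 14: (-41.572,-41.571) -> (-44.959,-55.156) [heading=256, draw]
LT 108: heading 256 -> 4
RT 15: heading 4 -> 349
FD 17: (-44.959,-55.156) -> (-28.272,-58.399) [heading=349, draw]
Final: pos=(-28.272,-58.399), heading=349, 6 segment(s) drawn

Segment endpoints: x in {-44.959, -41.572, -28.272, -26.143, -13.286, -9, -9}, y in {-58.399, -55.156, -41.571, -32.301, -24.575, -22, -9}
xmin=-44.959, ymin=-58.399, xmax=-9, ymax=-9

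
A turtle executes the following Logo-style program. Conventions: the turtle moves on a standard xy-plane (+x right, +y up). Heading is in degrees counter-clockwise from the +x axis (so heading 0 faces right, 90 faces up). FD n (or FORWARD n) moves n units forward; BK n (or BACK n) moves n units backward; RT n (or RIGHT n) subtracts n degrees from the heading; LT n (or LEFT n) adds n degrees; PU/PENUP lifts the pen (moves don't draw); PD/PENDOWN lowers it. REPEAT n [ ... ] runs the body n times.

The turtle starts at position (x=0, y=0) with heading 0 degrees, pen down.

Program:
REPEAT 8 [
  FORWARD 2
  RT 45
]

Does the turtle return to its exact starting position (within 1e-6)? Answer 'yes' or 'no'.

Executing turtle program step by step:
Start: pos=(0,0), heading=0, pen down
REPEAT 8 [
  -- iteration 1/8 --
  FD 2: (0,0) -> (2,0) [heading=0, draw]
  RT 45: heading 0 -> 315
  -- iteration 2/8 --
  FD 2: (2,0) -> (3.414,-1.414) [heading=315, draw]
  RT 45: heading 315 -> 270
  -- iteration 3/8 --
  FD 2: (3.414,-1.414) -> (3.414,-3.414) [heading=270, draw]
  RT 45: heading 270 -> 225
  -- iteration 4/8 --
  FD 2: (3.414,-3.414) -> (2,-4.828) [heading=225, draw]
  RT 45: heading 225 -> 180
  -- iteration 5/8 --
  FD 2: (2,-4.828) -> (0,-4.828) [heading=180, draw]
  RT 45: heading 180 -> 135
  -- iteration 6/8 --
  FD 2: (0,-4.828) -> (-1.414,-3.414) [heading=135, draw]
  RT 45: heading 135 -> 90
  -- iteration 7/8 --
  FD 2: (-1.414,-3.414) -> (-1.414,-1.414) [heading=90, draw]
  RT 45: heading 90 -> 45
  -- iteration 8/8 --
  FD 2: (-1.414,-1.414) -> (0,0) [heading=45, draw]
  RT 45: heading 45 -> 0
]
Final: pos=(0,0), heading=0, 8 segment(s) drawn

Start position: (0, 0)
Final position: (0, 0)
Distance = 0; < 1e-6 -> CLOSED

Answer: yes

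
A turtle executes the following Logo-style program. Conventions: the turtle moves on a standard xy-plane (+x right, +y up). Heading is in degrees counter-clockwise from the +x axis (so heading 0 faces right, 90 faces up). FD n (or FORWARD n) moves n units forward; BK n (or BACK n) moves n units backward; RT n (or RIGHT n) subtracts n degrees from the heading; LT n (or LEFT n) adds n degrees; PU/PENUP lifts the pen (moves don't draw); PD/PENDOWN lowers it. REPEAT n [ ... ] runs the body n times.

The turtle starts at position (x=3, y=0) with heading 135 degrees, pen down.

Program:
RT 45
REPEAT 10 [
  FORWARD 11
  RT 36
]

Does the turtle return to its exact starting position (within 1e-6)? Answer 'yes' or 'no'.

Answer: yes

Derivation:
Executing turtle program step by step:
Start: pos=(3,0), heading=135, pen down
RT 45: heading 135 -> 90
REPEAT 10 [
  -- iteration 1/10 --
  FD 11: (3,0) -> (3,11) [heading=90, draw]
  RT 36: heading 90 -> 54
  -- iteration 2/10 --
  FD 11: (3,11) -> (9.466,19.899) [heading=54, draw]
  RT 36: heading 54 -> 18
  -- iteration 3/10 --
  FD 11: (9.466,19.899) -> (19.927,23.298) [heading=18, draw]
  RT 36: heading 18 -> 342
  -- iteration 4/10 --
  FD 11: (19.927,23.298) -> (30.389,19.899) [heading=342, draw]
  RT 36: heading 342 -> 306
  -- iteration 5/10 --
  FD 11: (30.389,19.899) -> (36.855,11) [heading=306, draw]
  RT 36: heading 306 -> 270
  -- iteration 6/10 --
  FD 11: (36.855,11) -> (36.855,0) [heading=270, draw]
  RT 36: heading 270 -> 234
  -- iteration 7/10 --
  FD 11: (36.855,0) -> (30.389,-8.899) [heading=234, draw]
  RT 36: heading 234 -> 198
  -- iteration 8/10 --
  FD 11: (30.389,-8.899) -> (19.927,-12.298) [heading=198, draw]
  RT 36: heading 198 -> 162
  -- iteration 9/10 --
  FD 11: (19.927,-12.298) -> (9.466,-8.899) [heading=162, draw]
  RT 36: heading 162 -> 126
  -- iteration 10/10 --
  FD 11: (9.466,-8.899) -> (3,0) [heading=126, draw]
  RT 36: heading 126 -> 90
]
Final: pos=(3,0), heading=90, 10 segment(s) drawn

Start position: (3, 0)
Final position: (3, 0)
Distance = 0; < 1e-6 -> CLOSED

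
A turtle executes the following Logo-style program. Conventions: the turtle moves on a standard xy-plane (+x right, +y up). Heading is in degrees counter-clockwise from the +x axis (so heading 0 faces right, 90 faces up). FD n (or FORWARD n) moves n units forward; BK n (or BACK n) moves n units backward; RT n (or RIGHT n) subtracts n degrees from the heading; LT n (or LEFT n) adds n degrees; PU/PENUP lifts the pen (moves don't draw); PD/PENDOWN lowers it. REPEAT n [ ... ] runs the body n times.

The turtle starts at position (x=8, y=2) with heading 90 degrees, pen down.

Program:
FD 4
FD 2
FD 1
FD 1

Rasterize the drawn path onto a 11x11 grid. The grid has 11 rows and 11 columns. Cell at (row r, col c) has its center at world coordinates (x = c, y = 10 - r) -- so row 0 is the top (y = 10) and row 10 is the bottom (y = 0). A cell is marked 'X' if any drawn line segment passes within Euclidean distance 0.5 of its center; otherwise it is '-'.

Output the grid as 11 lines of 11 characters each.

Answer: --------X--
--------X--
--------X--
--------X--
--------X--
--------X--
--------X--
--------X--
--------X--
-----------
-----------

Derivation:
Segment 0: (8,2) -> (8,6)
Segment 1: (8,6) -> (8,8)
Segment 2: (8,8) -> (8,9)
Segment 3: (8,9) -> (8,10)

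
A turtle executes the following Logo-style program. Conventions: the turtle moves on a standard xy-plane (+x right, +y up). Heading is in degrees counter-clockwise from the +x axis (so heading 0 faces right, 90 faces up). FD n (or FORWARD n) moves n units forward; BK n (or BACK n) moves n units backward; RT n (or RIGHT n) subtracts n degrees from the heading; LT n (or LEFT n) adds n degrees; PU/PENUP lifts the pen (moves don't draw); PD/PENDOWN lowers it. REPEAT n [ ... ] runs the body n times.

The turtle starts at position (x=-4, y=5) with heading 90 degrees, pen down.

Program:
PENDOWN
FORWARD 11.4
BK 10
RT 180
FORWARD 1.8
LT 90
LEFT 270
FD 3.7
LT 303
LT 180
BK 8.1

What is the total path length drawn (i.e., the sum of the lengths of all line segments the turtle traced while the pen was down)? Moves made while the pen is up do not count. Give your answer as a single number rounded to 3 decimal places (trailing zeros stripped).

Executing turtle program step by step:
Start: pos=(-4,5), heading=90, pen down
PD: pen down
FD 11.4: (-4,5) -> (-4,16.4) [heading=90, draw]
BK 10: (-4,16.4) -> (-4,6.4) [heading=90, draw]
RT 180: heading 90 -> 270
FD 1.8: (-4,6.4) -> (-4,4.6) [heading=270, draw]
LT 90: heading 270 -> 0
LT 270: heading 0 -> 270
FD 3.7: (-4,4.6) -> (-4,0.9) [heading=270, draw]
LT 303: heading 270 -> 213
LT 180: heading 213 -> 33
BK 8.1: (-4,0.9) -> (-10.793,-3.512) [heading=33, draw]
Final: pos=(-10.793,-3.512), heading=33, 5 segment(s) drawn

Segment lengths:
  seg 1: (-4,5) -> (-4,16.4), length = 11.4
  seg 2: (-4,16.4) -> (-4,6.4), length = 10
  seg 3: (-4,6.4) -> (-4,4.6), length = 1.8
  seg 4: (-4,4.6) -> (-4,0.9), length = 3.7
  seg 5: (-4,0.9) -> (-10.793,-3.512), length = 8.1
Total = 35

Answer: 35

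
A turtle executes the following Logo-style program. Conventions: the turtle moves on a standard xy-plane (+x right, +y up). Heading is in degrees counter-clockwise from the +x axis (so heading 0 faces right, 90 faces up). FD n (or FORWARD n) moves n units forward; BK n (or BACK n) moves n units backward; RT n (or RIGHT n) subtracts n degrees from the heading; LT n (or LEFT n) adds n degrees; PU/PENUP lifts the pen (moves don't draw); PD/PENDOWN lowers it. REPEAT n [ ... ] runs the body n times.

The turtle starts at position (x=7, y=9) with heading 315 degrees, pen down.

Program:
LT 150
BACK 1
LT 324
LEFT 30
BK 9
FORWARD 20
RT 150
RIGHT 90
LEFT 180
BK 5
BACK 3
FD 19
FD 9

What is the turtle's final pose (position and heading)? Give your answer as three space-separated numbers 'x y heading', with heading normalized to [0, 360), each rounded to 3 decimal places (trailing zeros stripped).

Executing turtle program step by step:
Start: pos=(7,9), heading=315, pen down
LT 150: heading 315 -> 105
BK 1: (7,9) -> (7.259,8.034) [heading=105, draw]
LT 324: heading 105 -> 69
LT 30: heading 69 -> 99
BK 9: (7.259,8.034) -> (8.667,-0.855) [heading=99, draw]
FD 20: (8.667,-0.855) -> (5.538,18.899) [heading=99, draw]
RT 150: heading 99 -> 309
RT 90: heading 309 -> 219
LT 180: heading 219 -> 39
BK 5: (5.538,18.899) -> (1.652,15.752) [heading=39, draw]
BK 3: (1.652,15.752) -> (-0.679,13.864) [heading=39, draw]
FD 19: (-0.679,13.864) -> (14.087,25.821) [heading=39, draw]
FD 9: (14.087,25.821) -> (21.081,31.485) [heading=39, draw]
Final: pos=(21.081,31.485), heading=39, 7 segment(s) drawn

Answer: 21.081 31.485 39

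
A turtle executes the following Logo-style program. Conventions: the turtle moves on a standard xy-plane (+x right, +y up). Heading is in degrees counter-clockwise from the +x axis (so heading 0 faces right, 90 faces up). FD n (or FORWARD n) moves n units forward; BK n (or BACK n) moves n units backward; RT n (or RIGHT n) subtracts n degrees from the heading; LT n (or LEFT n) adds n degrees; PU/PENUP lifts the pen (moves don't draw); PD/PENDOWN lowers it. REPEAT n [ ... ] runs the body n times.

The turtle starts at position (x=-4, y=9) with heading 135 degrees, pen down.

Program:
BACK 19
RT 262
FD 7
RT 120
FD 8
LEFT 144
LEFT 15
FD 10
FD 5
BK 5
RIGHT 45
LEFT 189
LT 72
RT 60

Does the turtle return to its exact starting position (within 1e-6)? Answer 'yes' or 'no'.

Answer: no

Derivation:
Executing turtle program step by step:
Start: pos=(-4,9), heading=135, pen down
BK 19: (-4,9) -> (9.435,-4.435) [heading=135, draw]
RT 262: heading 135 -> 233
FD 7: (9.435,-4.435) -> (5.222,-10.025) [heading=233, draw]
RT 120: heading 233 -> 113
FD 8: (5.222,-10.025) -> (2.096,-2.661) [heading=113, draw]
LT 144: heading 113 -> 257
LT 15: heading 257 -> 272
FD 10: (2.096,-2.661) -> (2.445,-12.655) [heading=272, draw]
FD 5: (2.445,-12.655) -> (2.62,-17.652) [heading=272, draw]
BK 5: (2.62,-17.652) -> (2.445,-12.655) [heading=272, draw]
RT 45: heading 272 -> 227
LT 189: heading 227 -> 56
LT 72: heading 56 -> 128
RT 60: heading 128 -> 68
Final: pos=(2.445,-12.655), heading=68, 6 segment(s) drawn

Start position: (-4, 9)
Final position: (2.445, -12.655)
Distance = 22.594; >= 1e-6 -> NOT closed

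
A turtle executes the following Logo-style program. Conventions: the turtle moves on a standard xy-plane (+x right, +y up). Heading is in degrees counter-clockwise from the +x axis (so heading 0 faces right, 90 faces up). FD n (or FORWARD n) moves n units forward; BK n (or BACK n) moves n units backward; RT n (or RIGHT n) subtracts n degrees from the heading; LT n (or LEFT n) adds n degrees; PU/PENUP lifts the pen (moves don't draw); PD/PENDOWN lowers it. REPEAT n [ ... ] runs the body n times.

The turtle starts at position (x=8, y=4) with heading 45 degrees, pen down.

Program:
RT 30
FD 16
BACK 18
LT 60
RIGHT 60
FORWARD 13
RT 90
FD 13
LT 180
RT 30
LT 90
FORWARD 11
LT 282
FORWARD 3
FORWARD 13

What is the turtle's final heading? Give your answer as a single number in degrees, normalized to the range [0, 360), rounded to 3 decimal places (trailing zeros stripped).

Executing turtle program step by step:
Start: pos=(8,4), heading=45, pen down
RT 30: heading 45 -> 15
FD 16: (8,4) -> (23.455,8.141) [heading=15, draw]
BK 18: (23.455,8.141) -> (6.068,3.482) [heading=15, draw]
LT 60: heading 15 -> 75
RT 60: heading 75 -> 15
FD 13: (6.068,3.482) -> (18.625,6.847) [heading=15, draw]
RT 90: heading 15 -> 285
FD 13: (18.625,6.847) -> (21.99,-5.71) [heading=285, draw]
LT 180: heading 285 -> 105
RT 30: heading 105 -> 75
LT 90: heading 75 -> 165
FD 11: (21.99,-5.71) -> (11.365,-2.863) [heading=165, draw]
LT 282: heading 165 -> 87
FD 3: (11.365,-2.863) -> (11.522,0.133) [heading=87, draw]
FD 13: (11.522,0.133) -> (12.202,13.115) [heading=87, draw]
Final: pos=(12.202,13.115), heading=87, 7 segment(s) drawn

Answer: 87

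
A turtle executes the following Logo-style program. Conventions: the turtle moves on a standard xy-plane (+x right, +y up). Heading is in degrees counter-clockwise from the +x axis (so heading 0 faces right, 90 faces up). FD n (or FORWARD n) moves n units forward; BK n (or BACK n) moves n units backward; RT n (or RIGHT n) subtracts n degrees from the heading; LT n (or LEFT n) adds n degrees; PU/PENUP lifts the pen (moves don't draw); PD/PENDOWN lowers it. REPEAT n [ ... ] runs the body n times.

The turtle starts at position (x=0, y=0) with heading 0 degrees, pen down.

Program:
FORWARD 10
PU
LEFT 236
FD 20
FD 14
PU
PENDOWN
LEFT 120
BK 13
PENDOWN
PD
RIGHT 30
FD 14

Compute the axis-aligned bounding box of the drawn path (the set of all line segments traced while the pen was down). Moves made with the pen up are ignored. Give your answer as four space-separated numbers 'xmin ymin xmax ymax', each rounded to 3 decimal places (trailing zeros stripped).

Executing turtle program step by step:
Start: pos=(0,0), heading=0, pen down
FD 10: (0,0) -> (10,0) [heading=0, draw]
PU: pen up
LT 236: heading 0 -> 236
FD 20: (10,0) -> (-1.184,-16.581) [heading=236, move]
FD 14: (-1.184,-16.581) -> (-9.013,-28.187) [heading=236, move]
PU: pen up
PD: pen down
LT 120: heading 236 -> 356
BK 13: (-9.013,-28.187) -> (-21.981,-27.28) [heading=356, draw]
PD: pen down
PD: pen down
RT 30: heading 356 -> 326
FD 14: (-21.981,-27.28) -> (-10.374,-35.109) [heading=326, draw]
Final: pos=(-10.374,-35.109), heading=326, 3 segment(s) drawn

Segment endpoints: x in {-21.981, -10.374, -9.013, 0, 10}, y in {-35.109, -28.187, -27.28, 0}
xmin=-21.981, ymin=-35.109, xmax=10, ymax=0

Answer: -21.981 -35.109 10 0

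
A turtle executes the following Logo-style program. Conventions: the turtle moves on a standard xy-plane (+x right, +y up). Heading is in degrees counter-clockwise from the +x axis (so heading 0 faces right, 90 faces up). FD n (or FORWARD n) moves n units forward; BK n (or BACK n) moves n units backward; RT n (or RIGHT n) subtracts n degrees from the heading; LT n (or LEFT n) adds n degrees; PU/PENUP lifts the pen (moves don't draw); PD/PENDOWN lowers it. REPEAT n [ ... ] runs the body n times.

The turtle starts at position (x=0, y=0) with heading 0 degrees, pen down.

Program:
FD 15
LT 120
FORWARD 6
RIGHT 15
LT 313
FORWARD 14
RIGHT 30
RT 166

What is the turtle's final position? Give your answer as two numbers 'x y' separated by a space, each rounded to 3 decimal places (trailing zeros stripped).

Executing turtle program step by step:
Start: pos=(0,0), heading=0, pen down
FD 15: (0,0) -> (15,0) [heading=0, draw]
LT 120: heading 0 -> 120
FD 6: (15,0) -> (12,5.196) [heading=120, draw]
RT 15: heading 120 -> 105
LT 313: heading 105 -> 58
FD 14: (12,5.196) -> (19.419,17.069) [heading=58, draw]
RT 30: heading 58 -> 28
RT 166: heading 28 -> 222
Final: pos=(19.419,17.069), heading=222, 3 segment(s) drawn

Answer: 19.419 17.069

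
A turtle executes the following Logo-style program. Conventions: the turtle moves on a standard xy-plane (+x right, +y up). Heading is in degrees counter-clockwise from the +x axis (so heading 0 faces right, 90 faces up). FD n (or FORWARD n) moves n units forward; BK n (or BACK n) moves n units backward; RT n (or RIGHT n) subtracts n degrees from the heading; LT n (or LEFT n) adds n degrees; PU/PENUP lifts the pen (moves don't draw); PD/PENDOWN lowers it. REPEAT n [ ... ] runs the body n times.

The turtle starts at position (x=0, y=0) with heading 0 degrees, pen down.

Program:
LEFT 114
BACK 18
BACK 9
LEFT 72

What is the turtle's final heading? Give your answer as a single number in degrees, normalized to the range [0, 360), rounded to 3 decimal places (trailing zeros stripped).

Executing turtle program step by step:
Start: pos=(0,0), heading=0, pen down
LT 114: heading 0 -> 114
BK 18: (0,0) -> (7.321,-16.444) [heading=114, draw]
BK 9: (7.321,-16.444) -> (10.982,-24.666) [heading=114, draw]
LT 72: heading 114 -> 186
Final: pos=(10.982,-24.666), heading=186, 2 segment(s) drawn

Answer: 186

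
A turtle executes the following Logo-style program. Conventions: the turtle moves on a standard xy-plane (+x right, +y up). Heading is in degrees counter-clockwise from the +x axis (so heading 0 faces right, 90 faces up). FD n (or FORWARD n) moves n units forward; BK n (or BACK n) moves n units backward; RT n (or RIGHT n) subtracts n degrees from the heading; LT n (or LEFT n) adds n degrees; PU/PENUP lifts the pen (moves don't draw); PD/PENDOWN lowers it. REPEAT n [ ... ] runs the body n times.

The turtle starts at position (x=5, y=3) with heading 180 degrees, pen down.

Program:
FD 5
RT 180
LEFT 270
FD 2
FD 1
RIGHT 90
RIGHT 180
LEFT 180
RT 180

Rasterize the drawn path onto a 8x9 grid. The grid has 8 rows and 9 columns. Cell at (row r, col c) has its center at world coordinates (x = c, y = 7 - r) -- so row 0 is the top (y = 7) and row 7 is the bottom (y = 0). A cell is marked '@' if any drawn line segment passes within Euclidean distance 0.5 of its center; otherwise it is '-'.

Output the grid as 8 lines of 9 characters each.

Segment 0: (5,3) -> (0,3)
Segment 1: (0,3) -> (-0,1)
Segment 2: (-0,1) -> (-0,0)

Answer: ---------
---------
---------
---------
@@@@@@---
@--------
@--------
@--------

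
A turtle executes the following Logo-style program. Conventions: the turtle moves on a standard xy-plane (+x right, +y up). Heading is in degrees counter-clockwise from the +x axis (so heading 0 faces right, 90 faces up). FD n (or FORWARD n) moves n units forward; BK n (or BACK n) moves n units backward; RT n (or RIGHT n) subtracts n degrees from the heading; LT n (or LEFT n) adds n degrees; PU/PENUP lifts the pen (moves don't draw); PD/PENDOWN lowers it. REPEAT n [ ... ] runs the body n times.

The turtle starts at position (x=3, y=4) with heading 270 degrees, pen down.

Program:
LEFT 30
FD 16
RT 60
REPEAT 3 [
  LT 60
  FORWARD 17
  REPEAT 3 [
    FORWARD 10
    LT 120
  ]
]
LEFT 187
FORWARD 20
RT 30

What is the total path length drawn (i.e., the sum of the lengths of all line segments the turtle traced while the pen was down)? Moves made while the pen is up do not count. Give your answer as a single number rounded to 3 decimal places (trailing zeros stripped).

Executing turtle program step by step:
Start: pos=(3,4), heading=270, pen down
LT 30: heading 270 -> 300
FD 16: (3,4) -> (11,-9.856) [heading=300, draw]
RT 60: heading 300 -> 240
REPEAT 3 [
  -- iteration 1/3 --
  LT 60: heading 240 -> 300
  FD 17: (11,-9.856) -> (19.5,-24.579) [heading=300, draw]
  REPEAT 3 [
    -- iteration 1/3 --
    FD 10: (19.5,-24.579) -> (24.5,-33.239) [heading=300, draw]
    LT 120: heading 300 -> 60
    -- iteration 2/3 --
    FD 10: (24.5,-33.239) -> (29.5,-24.579) [heading=60, draw]
    LT 120: heading 60 -> 180
    -- iteration 3/3 --
    FD 10: (29.5,-24.579) -> (19.5,-24.579) [heading=180, draw]
    LT 120: heading 180 -> 300
  ]
  -- iteration 2/3 --
  LT 60: heading 300 -> 0
  FD 17: (19.5,-24.579) -> (36.5,-24.579) [heading=0, draw]
  REPEAT 3 [
    -- iteration 1/3 --
    FD 10: (36.5,-24.579) -> (46.5,-24.579) [heading=0, draw]
    LT 120: heading 0 -> 120
    -- iteration 2/3 --
    FD 10: (46.5,-24.579) -> (41.5,-15.919) [heading=120, draw]
    LT 120: heading 120 -> 240
    -- iteration 3/3 --
    FD 10: (41.5,-15.919) -> (36.5,-24.579) [heading=240, draw]
    LT 120: heading 240 -> 0
  ]
  -- iteration 3/3 --
  LT 60: heading 0 -> 60
  FD 17: (36.5,-24.579) -> (45,-9.856) [heading=60, draw]
  REPEAT 3 [
    -- iteration 1/3 --
    FD 10: (45,-9.856) -> (50,-1.196) [heading=60, draw]
    LT 120: heading 60 -> 180
    -- iteration 2/3 --
    FD 10: (50,-1.196) -> (40,-1.196) [heading=180, draw]
    LT 120: heading 180 -> 300
    -- iteration 3/3 --
    FD 10: (40,-1.196) -> (45,-9.856) [heading=300, draw]
    LT 120: heading 300 -> 60
  ]
]
LT 187: heading 60 -> 247
FD 20: (45,-9.856) -> (37.185,-28.267) [heading=247, draw]
RT 30: heading 247 -> 217
Final: pos=(37.185,-28.267), heading=217, 14 segment(s) drawn

Segment lengths:
  seg 1: (3,4) -> (11,-9.856), length = 16
  seg 2: (11,-9.856) -> (19.5,-24.579), length = 17
  seg 3: (19.5,-24.579) -> (24.5,-33.239), length = 10
  seg 4: (24.5,-33.239) -> (29.5,-24.579), length = 10
  seg 5: (29.5,-24.579) -> (19.5,-24.579), length = 10
  seg 6: (19.5,-24.579) -> (36.5,-24.579), length = 17
  seg 7: (36.5,-24.579) -> (46.5,-24.579), length = 10
  seg 8: (46.5,-24.579) -> (41.5,-15.919), length = 10
  seg 9: (41.5,-15.919) -> (36.5,-24.579), length = 10
  seg 10: (36.5,-24.579) -> (45,-9.856), length = 17
  seg 11: (45,-9.856) -> (50,-1.196), length = 10
  seg 12: (50,-1.196) -> (40,-1.196), length = 10
  seg 13: (40,-1.196) -> (45,-9.856), length = 10
  seg 14: (45,-9.856) -> (37.185,-28.267), length = 20
Total = 177

Answer: 177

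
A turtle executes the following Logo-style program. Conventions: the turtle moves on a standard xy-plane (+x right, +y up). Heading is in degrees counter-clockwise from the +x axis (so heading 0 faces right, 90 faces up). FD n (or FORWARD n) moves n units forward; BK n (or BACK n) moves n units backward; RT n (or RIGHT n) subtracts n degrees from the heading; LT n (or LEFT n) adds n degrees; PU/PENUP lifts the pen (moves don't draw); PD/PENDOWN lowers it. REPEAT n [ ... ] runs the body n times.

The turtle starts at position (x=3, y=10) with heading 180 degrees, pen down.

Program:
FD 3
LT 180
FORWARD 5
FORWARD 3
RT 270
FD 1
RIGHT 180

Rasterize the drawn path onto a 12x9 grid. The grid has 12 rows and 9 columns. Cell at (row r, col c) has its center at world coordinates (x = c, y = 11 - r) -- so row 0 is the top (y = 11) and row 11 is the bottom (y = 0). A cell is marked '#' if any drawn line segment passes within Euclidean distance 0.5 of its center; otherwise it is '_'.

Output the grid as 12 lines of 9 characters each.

Answer: ________#
#########
_________
_________
_________
_________
_________
_________
_________
_________
_________
_________

Derivation:
Segment 0: (3,10) -> (0,10)
Segment 1: (0,10) -> (5,10)
Segment 2: (5,10) -> (8,10)
Segment 3: (8,10) -> (8,11)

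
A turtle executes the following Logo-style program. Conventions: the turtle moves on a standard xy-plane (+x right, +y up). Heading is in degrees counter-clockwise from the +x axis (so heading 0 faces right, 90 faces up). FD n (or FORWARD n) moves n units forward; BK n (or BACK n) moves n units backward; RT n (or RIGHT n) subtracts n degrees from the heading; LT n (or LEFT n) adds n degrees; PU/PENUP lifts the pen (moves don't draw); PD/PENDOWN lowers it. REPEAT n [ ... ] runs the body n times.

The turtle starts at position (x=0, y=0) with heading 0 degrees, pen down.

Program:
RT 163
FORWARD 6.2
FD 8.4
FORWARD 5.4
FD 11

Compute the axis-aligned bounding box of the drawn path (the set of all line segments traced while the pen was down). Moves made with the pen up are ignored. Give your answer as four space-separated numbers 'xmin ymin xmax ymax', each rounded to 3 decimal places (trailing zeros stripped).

Executing turtle program step by step:
Start: pos=(0,0), heading=0, pen down
RT 163: heading 0 -> 197
FD 6.2: (0,0) -> (-5.929,-1.813) [heading=197, draw]
FD 8.4: (-5.929,-1.813) -> (-13.962,-4.269) [heading=197, draw]
FD 5.4: (-13.962,-4.269) -> (-19.126,-5.847) [heading=197, draw]
FD 11: (-19.126,-5.847) -> (-29.645,-9.064) [heading=197, draw]
Final: pos=(-29.645,-9.064), heading=197, 4 segment(s) drawn

Segment endpoints: x in {-29.645, -19.126, -13.962, -5.929, 0}, y in {-9.064, -5.847, -4.269, -1.813, 0}
xmin=-29.645, ymin=-9.064, xmax=0, ymax=0

Answer: -29.645 -9.064 0 0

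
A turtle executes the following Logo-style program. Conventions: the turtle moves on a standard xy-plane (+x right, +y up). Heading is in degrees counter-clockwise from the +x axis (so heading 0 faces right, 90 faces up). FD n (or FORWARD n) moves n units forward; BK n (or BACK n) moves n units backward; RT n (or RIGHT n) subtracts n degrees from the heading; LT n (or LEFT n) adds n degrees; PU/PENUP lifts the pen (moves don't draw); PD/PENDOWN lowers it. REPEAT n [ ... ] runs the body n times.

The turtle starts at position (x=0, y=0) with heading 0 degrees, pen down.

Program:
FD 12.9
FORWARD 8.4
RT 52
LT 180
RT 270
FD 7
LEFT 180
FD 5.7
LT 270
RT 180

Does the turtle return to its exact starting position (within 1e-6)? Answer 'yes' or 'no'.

Answer: no

Derivation:
Executing turtle program step by step:
Start: pos=(0,0), heading=0, pen down
FD 12.9: (0,0) -> (12.9,0) [heading=0, draw]
FD 8.4: (12.9,0) -> (21.3,0) [heading=0, draw]
RT 52: heading 0 -> 308
LT 180: heading 308 -> 128
RT 270: heading 128 -> 218
FD 7: (21.3,0) -> (15.784,-4.31) [heading=218, draw]
LT 180: heading 218 -> 38
FD 5.7: (15.784,-4.31) -> (20.276,-0.8) [heading=38, draw]
LT 270: heading 38 -> 308
RT 180: heading 308 -> 128
Final: pos=(20.276,-0.8), heading=128, 4 segment(s) drawn

Start position: (0, 0)
Final position: (20.276, -0.8)
Distance = 20.291; >= 1e-6 -> NOT closed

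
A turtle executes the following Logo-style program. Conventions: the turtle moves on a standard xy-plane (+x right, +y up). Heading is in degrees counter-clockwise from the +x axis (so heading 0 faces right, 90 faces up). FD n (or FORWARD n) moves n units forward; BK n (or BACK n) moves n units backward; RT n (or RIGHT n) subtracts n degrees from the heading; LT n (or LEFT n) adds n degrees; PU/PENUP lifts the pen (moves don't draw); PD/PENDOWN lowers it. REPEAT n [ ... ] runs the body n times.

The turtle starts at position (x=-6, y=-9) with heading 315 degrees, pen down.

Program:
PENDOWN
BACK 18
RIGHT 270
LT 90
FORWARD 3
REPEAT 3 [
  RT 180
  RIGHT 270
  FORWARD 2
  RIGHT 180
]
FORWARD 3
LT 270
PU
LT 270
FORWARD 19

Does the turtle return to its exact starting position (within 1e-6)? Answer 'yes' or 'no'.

Answer: no

Derivation:
Executing turtle program step by step:
Start: pos=(-6,-9), heading=315, pen down
PD: pen down
BK 18: (-6,-9) -> (-18.728,3.728) [heading=315, draw]
RT 270: heading 315 -> 45
LT 90: heading 45 -> 135
FD 3: (-18.728,3.728) -> (-20.849,5.849) [heading=135, draw]
REPEAT 3 [
  -- iteration 1/3 --
  RT 180: heading 135 -> 315
  RT 270: heading 315 -> 45
  FD 2: (-20.849,5.849) -> (-19.435,7.263) [heading=45, draw]
  RT 180: heading 45 -> 225
  -- iteration 2/3 --
  RT 180: heading 225 -> 45
  RT 270: heading 45 -> 135
  FD 2: (-19.435,7.263) -> (-20.849,8.678) [heading=135, draw]
  RT 180: heading 135 -> 315
  -- iteration 3/3 --
  RT 180: heading 315 -> 135
  RT 270: heading 135 -> 225
  FD 2: (-20.849,8.678) -> (-22.263,7.263) [heading=225, draw]
  RT 180: heading 225 -> 45
]
FD 3: (-22.263,7.263) -> (-20.142,9.385) [heading=45, draw]
LT 270: heading 45 -> 315
PU: pen up
LT 270: heading 315 -> 225
FD 19: (-20.142,9.385) -> (-33.577,-4.05) [heading=225, move]
Final: pos=(-33.577,-4.05), heading=225, 6 segment(s) drawn

Start position: (-6, -9)
Final position: (-33.577, -4.05)
Distance = 28.018; >= 1e-6 -> NOT closed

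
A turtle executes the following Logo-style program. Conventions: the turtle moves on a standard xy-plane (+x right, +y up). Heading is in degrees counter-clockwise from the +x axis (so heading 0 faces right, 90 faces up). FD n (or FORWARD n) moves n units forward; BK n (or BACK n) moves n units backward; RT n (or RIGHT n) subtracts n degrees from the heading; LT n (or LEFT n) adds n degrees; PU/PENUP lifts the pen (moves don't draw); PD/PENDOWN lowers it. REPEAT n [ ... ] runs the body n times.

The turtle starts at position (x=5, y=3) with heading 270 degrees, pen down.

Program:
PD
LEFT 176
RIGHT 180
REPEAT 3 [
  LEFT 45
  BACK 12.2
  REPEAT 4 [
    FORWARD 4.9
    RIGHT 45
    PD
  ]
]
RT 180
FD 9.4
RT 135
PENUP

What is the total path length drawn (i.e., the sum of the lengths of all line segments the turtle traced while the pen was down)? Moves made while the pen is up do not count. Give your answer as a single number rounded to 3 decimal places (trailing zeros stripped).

Executing turtle program step by step:
Start: pos=(5,3), heading=270, pen down
PD: pen down
LT 176: heading 270 -> 86
RT 180: heading 86 -> 266
REPEAT 3 [
  -- iteration 1/3 --
  LT 45: heading 266 -> 311
  BK 12.2: (5,3) -> (-3.004,12.207) [heading=311, draw]
  REPEAT 4 [
    -- iteration 1/4 --
    FD 4.9: (-3.004,12.207) -> (0.211,8.509) [heading=311, draw]
    RT 45: heading 311 -> 266
    PD: pen down
    -- iteration 2/4 --
    FD 4.9: (0.211,8.509) -> (-0.131,3.621) [heading=266, draw]
    RT 45: heading 266 -> 221
    PD: pen down
    -- iteration 3/4 --
    FD 4.9: (-0.131,3.621) -> (-3.829,0.407) [heading=221, draw]
    RT 45: heading 221 -> 176
    PD: pen down
    -- iteration 4/4 --
    FD 4.9: (-3.829,0.407) -> (-8.717,0.748) [heading=176, draw]
    RT 45: heading 176 -> 131
    PD: pen down
  ]
  -- iteration 2/3 --
  LT 45: heading 131 -> 176
  BK 12.2: (-8.717,0.748) -> (3.453,-0.103) [heading=176, draw]
  REPEAT 4 [
    -- iteration 1/4 --
    FD 4.9: (3.453,-0.103) -> (-1.435,0.239) [heading=176, draw]
    RT 45: heading 176 -> 131
    PD: pen down
    -- iteration 2/4 --
    FD 4.9: (-1.435,0.239) -> (-4.65,3.937) [heading=131, draw]
    RT 45: heading 131 -> 86
    PD: pen down
    -- iteration 3/4 --
    FD 4.9: (-4.65,3.937) -> (-4.308,8.825) [heading=86, draw]
    RT 45: heading 86 -> 41
    PD: pen down
    -- iteration 4/4 --
    FD 4.9: (-4.308,8.825) -> (-0.61,12.04) [heading=41, draw]
    RT 45: heading 41 -> 356
    PD: pen down
  ]
  -- iteration 3/3 --
  LT 45: heading 356 -> 41
  BK 12.2: (-0.61,12.04) -> (-9.817,4.036) [heading=41, draw]
  REPEAT 4 [
    -- iteration 1/4 --
    FD 4.9: (-9.817,4.036) -> (-6.119,7.251) [heading=41, draw]
    RT 45: heading 41 -> 356
    PD: pen down
    -- iteration 2/4 --
    FD 4.9: (-6.119,7.251) -> (-1.231,6.909) [heading=356, draw]
    RT 45: heading 356 -> 311
    PD: pen down
    -- iteration 3/4 --
    FD 4.9: (-1.231,6.909) -> (1.984,3.211) [heading=311, draw]
    RT 45: heading 311 -> 266
    PD: pen down
    -- iteration 4/4 --
    FD 4.9: (1.984,3.211) -> (1.642,-1.677) [heading=266, draw]
    RT 45: heading 266 -> 221
    PD: pen down
  ]
]
RT 180: heading 221 -> 41
FD 9.4: (1.642,-1.677) -> (8.736,4.49) [heading=41, draw]
RT 135: heading 41 -> 266
PU: pen up
Final: pos=(8.736,4.49), heading=266, 16 segment(s) drawn

Segment lengths:
  seg 1: (5,3) -> (-3.004,12.207), length = 12.2
  seg 2: (-3.004,12.207) -> (0.211,8.509), length = 4.9
  seg 3: (0.211,8.509) -> (-0.131,3.621), length = 4.9
  seg 4: (-0.131,3.621) -> (-3.829,0.407), length = 4.9
  seg 5: (-3.829,0.407) -> (-8.717,0.748), length = 4.9
  seg 6: (-8.717,0.748) -> (3.453,-0.103), length = 12.2
  seg 7: (3.453,-0.103) -> (-1.435,0.239), length = 4.9
  seg 8: (-1.435,0.239) -> (-4.65,3.937), length = 4.9
  seg 9: (-4.65,3.937) -> (-4.308,8.825), length = 4.9
  seg 10: (-4.308,8.825) -> (-0.61,12.04), length = 4.9
  seg 11: (-0.61,12.04) -> (-9.817,4.036), length = 12.2
  seg 12: (-9.817,4.036) -> (-6.119,7.251), length = 4.9
  seg 13: (-6.119,7.251) -> (-1.231,6.909), length = 4.9
  seg 14: (-1.231,6.909) -> (1.984,3.211), length = 4.9
  seg 15: (1.984,3.211) -> (1.642,-1.677), length = 4.9
  seg 16: (1.642,-1.677) -> (8.736,4.49), length = 9.4
Total = 104.8

Answer: 104.8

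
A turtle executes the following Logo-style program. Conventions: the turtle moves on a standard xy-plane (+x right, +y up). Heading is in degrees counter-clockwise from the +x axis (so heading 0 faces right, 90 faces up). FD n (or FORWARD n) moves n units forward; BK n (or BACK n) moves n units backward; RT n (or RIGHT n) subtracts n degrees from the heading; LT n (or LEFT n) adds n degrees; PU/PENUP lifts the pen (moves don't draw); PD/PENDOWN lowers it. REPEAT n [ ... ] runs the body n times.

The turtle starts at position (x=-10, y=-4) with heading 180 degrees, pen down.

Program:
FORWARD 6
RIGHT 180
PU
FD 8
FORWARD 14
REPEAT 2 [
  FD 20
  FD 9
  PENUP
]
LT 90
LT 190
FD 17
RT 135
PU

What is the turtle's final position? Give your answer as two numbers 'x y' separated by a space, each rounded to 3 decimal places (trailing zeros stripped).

Answer: 66.952 -20.742

Derivation:
Executing turtle program step by step:
Start: pos=(-10,-4), heading=180, pen down
FD 6: (-10,-4) -> (-16,-4) [heading=180, draw]
RT 180: heading 180 -> 0
PU: pen up
FD 8: (-16,-4) -> (-8,-4) [heading=0, move]
FD 14: (-8,-4) -> (6,-4) [heading=0, move]
REPEAT 2 [
  -- iteration 1/2 --
  FD 20: (6,-4) -> (26,-4) [heading=0, move]
  FD 9: (26,-4) -> (35,-4) [heading=0, move]
  PU: pen up
  -- iteration 2/2 --
  FD 20: (35,-4) -> (55,-4) [heading=0, move]
  FD 9: (55,-4) -> (64,-4) [heading=0, move]
  PU: pen up
]
LT 90: heading 0 -> 90
LT 190: heading 90 -> 280
FD 17: (64,-4) -> (66.952,-20.742) [heading=280, move]
RT 135: heading 280 -> 145
PU: pen up
Final: pos=(66.952,-20.742), heading=145, 1 segment(s) drawn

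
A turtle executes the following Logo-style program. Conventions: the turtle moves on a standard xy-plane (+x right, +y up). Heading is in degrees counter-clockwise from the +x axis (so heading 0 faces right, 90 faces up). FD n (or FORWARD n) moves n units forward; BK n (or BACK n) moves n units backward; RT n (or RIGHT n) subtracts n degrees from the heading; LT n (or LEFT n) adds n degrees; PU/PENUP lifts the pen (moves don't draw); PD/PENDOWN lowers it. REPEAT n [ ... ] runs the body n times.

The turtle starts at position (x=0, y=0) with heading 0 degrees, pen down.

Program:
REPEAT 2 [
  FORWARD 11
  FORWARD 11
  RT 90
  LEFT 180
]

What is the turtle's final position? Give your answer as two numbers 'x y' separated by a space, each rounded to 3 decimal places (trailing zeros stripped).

Executing turtle program step by step:
Start: pos=(0,0), heading=0, pen down
REPEAT 2 [
  -- iteration 1/2 --
  FD 11: (0,0) -> (11,0) [heading=0, draw]
  FD 11: (11,0) -> (22,0) [heading=0, draw]
  RT 90: heading 0 -> 270
  LT 180: heading 270 -> 90
  -- iteration 2/2 --
  FD 11: (22,0) -> (22,11) [heading=90, draw]
  FD 11: (22,11) -> (22,22) [heading=90, draw]
  RT 90: heading 90 -> 0
  LT 180: heading 0 -> 180
]
Final: pos=(22,22), heading=180, 4 segment(s) drawn

Answer: 22 22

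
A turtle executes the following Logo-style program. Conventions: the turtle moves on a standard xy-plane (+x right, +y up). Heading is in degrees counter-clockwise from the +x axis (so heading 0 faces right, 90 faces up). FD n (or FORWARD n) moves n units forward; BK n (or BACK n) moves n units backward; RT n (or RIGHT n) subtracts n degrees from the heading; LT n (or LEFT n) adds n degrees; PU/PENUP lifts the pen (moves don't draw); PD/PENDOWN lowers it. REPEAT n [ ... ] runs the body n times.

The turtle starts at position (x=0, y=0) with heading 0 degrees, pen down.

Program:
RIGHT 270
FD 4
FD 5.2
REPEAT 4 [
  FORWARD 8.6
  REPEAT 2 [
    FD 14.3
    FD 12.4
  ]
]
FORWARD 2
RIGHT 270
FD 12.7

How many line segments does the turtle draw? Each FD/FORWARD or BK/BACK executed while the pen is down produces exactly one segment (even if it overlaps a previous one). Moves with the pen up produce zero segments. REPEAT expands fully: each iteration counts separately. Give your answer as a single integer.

Executing turtle program step by step:
Start: pos=(0,0), heading=0, pen down
RT 270: heading 0 -> 90
FD 4: (0,0) -> (0,4) [heading=90, draw]
FD 5.2: (0,4) -> (0,9.2) [heading=90, draw]
REPEAT 4 [
  -- iteration 1/4 --
  FD 8.6: (0,9.2) -> (0,17.8) [heading=90, draw]
  REPEAT 2 [
    -- iteration 1/2 --
    FD 14.3: (0,17.8) -> (0,32.1) [heading=90, draw]
    FD 12.4: (0,32.1) -> (0,44.5) [heading=90, draw]
    -- iteration 2/2 --
    FD 14.3: (0,44.5) -> (0,58.8) [heading=90, draw]
    FD 12.4: (0,58.8) -> (0,71.2) [heading=90, draw]
  ]
  -- iteration 2/4 --
  FD 8.6: (0,71.2) -> (0,79.8) [heading=90, draw]
  REPEAT 2 [
    -- iteration 1/2 --
    FD 14.3: (0,79.8) -> (0,94.1) [heading=90, draw]
    FD 12.4: (0,94.1) -> (0,106.5) [heading=90, draw]
    -- iteration 2/2 --
    FD 14.3: (0,106.5) -> (0,120.8) [heading=90, draw]
    FD 12.4: (0,120.8) -> (0,133.2) [heading=90, draw]
  ]
  -- iteration 3/4 --
  FD 8.6: (0,133.2) -> (0,141.8) [heading=90, draw]
  REPEAT 2 [
    -- iteration 1/2 --
    FD 14.3: (0,141.8) -> (0,156.1) [heading=90, draw]
    FD 12.4: (0,156.1) -> (0,168.5) [heading=90, draw]
    -- iteration 2/2 --
    FD 14.3: (0,168.5) -> (0,182.8) [heading=90, draw]
    FD 12.4: (0,182.8) -> (0,195.2) [heading=90, draw]
  ]
  -- iteration 4/4 --
  FD 8.6: (0,195.2) -> (0,203.8) [heading=90, draw]
  REPEAT 2 [
    -- iteration 1/2 --
    FD 14.3: (0,203.8) -> (0,218.1) [heading=90, draw]
    FD 12.4: (0,218.1) -> (0,230.5) [heading=90, draw]
    -- iteration 2/2 --
    FD 14.3: (0,230.5) -> (0,244.8) [heading=90, draw]
    FD 12.4: (0,244.8) -> (0,257.2) [heading=90, draw]
  ]
]
FD 2: (0,257.2) -> (0,259.2) [heading=90, draw]
RT 270: heading 90 -> 180
FD 12.7: (0,259.2) -> (-12.7,259.2) [heading=180, draw]
Final: pos=(-12.7,259.2), heading=180, 24 segment(s) drawn
Segments drawn: 24

Answer: 24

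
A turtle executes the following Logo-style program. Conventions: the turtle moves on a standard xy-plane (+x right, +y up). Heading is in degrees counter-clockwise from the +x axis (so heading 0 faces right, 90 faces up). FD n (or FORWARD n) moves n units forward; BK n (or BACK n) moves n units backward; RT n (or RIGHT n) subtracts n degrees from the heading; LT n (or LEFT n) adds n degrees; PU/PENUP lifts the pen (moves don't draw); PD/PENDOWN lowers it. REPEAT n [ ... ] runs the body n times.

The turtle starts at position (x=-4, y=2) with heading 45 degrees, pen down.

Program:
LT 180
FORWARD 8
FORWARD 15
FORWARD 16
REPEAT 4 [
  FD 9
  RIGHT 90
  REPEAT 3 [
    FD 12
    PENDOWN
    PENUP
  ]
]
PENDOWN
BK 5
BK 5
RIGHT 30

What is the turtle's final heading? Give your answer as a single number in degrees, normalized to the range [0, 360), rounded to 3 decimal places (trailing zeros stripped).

Answer: 195

Derivation:
Executing turtle program step by step:
Start: pos=(-4,2), heading=45, pen down
LT 180: heading 45 -> 225
FD 8: (-4,2) -> (-9.657,-3.657) [heading=225, draw]
FD 15: (-9.657,-3.657) -> (-20.263,-14.263) [heading=225, draw]
FD 16: (-20.263,-14.263) -> (-31.577,-25.577) [heading=225, draw]
REPEAT 4 [
  -- iteration 1/4 --
  FD 9: (-31.577,-25.577) -> (-37.941,-31.941) [heading=225, draw]
  RT 90: heading 225 -> 135
  REPEAT 3 [
    -- iteration 1/3 --
    FD 12: (-37.941,-31.941) -> (-46.426,-23.456) [heading=135, draw]
    PD: pen down
    PU: pen up
    -- iteration 2/3 --
    FD 12: (-46.426,-23.456) -> (-54.912,-14.971) [heading=135, move]
    PD: pen down
    PU: pen up
    -- iteration 3/3 --
    FD 12: (-54.912,-14.971) -> (-63.397,-6.485) [heading=135, move]
    PD: pen down
    PU: pen up
  ]
  -- iteration 2/4 --
  FD 9: (-63.397,-6.485) -> (-69.761,-0.121) [heading=135, move]
  RT 90: heading 135 -> 45
  REPEAT 3 [
    -- iteration 1/3 --
    FD 12: (-69.761,-0.121) -> (-61.276,8.364) [heading=45, move]
    PD: pen down
    PU: pen up
    -- iteration 2/3 --
    FD 12: (-61.276,8.364) -> (-52.79,16.849) [heading=45, move]
    PD: pen down
    PU: pen up
    -- iteration 3/3 --
    FD 12: (-52.79,16.849) -> (-44.305,25.335) [heading=45, move]
    PD: pen down
    PU: pen up
  ]
  -- iteration 3/4 --
  FD 9: (-44.305,25.335) -> (-37.941,31.698) [heading=45, move]
  RT 90: heading 45 -> 315
  REPEAT 3 [
    -- iteration 1/3 --
    FD 12: (-37.941,31.698) -> (-29.456,23.213) [heading=315, move]
    PD: pen down
    PU: pen up
    -- iteration 2/3 --
    FD 12: (-29.456,23.213) -> (-20.971,14.728) [heading=315, move]
    PD: pen down
    PU: pen up
    -- iteration 3/3 --
    FD 12: (-20.971,14.728) -> (-12.485,6.243) [heading=315, move]
    PD: pen down
    PU: pen up
  ]
  -- iteration 4/4 --
  FD 9: (-12.485,6.243) -> (-6.121,-0.121) [heading=315, move]
  RT 90: heading 315 -> 225
  REPEAT 3 [
    -- iteration 1/3 --
    FD 12: (-6.121,-0.121) -> (-14.607,-8.607) [heading=225, move]
    PD: pen down
    PU: pen up
    -- iteration 2/3 --
    FD 12: (-14.607,-8.607) -> (-23.092,-17.092) [heading=225, move]
    PD: pen down
    PU: pen up
    -- iteration 3/3 --
    FD 12: (-23.092,-17.092) -> (-31.577,-25.577) [heading=225, move]
    PD: pen down
    PU: pen up
  ]
]
PD: pen down
BK 5: (-31.577,-25.577) -> (-28.042,-22.042) [heading=225, draw]
BK 5: (-28.042,-22.042) -> (-24.506,-18.506) [heading=225, draw]
RT 30: heading 225 -> 195
Final: pos=(-24.506,-18.506), heading=195, 7 segment(s) drawn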